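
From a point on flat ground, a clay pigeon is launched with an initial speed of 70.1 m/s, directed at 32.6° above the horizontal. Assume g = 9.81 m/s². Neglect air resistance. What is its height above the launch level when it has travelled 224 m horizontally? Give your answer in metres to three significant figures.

Components: vₓ = 70.10 cos 32.6° = 59.06 m/s, v_y0 = 70.10 sin 32.6° = 37.77 m/s.
Time to reach x = 224 m: t = x/vₓ = 224/59.06 = 3.793 s.
Height: y = v_y0 t − ½ g t² = 37.77 × 3.793 − 4.905 × 3.793² = 143.3 − 70.57 = 72.69 m.

72.7 m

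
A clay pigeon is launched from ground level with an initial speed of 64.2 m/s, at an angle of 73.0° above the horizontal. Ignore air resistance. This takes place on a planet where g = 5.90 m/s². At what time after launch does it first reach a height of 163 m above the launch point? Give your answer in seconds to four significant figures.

vₓ = 64.20 cos 73.0° = 18.77 m/s; v_y0 = 64.20 sin 73.0° = 61.39 m/s.
Height y(t) = 61.39 t − 2.950 t² = 163 gives 2.950 t² − 61.39 t + 163 = 0.
t = [61.39 ± √(61.39² − 2·5.90·163)] / 5.90 = (61.39 ± 42.96) / 5.90, so t = 3.124 s or t = 17.69 s.
The first (ascending) time is 3.124 s.

3.124 s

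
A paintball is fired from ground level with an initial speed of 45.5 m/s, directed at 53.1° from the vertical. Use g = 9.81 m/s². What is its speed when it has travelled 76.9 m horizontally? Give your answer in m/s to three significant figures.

Horizontal component vₓ = 45.50 sin 53.1° = 36.39 m/s; vertical v_y0 = 45.50 cos 53.1° = 27.32 m/s.
At x = 76.9 m, t = x/vₓ = 76.9/36.39 = 2.113 s.
Vertical velocity there: v_y = v_y0 − g t = 27.32 − 9.81 × 2.113 = 6.586 m/s.
Speed: √(vₓ² + v_y²) = √(36.39² + 6.586²) = 36.98 m/s.

37.0 m/s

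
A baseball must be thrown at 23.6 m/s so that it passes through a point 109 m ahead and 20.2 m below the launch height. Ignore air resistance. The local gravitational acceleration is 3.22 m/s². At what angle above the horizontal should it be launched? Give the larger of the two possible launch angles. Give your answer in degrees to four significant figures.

Trajectory: y = x tanθ − g x² (1 + tan²θ)/(2v₀²). With x = 109, y = −20.2, v₀ = 23.6, g = 3.22:
34.34 tan²θ − 109 tanθ + (14.14) = 0.
tanθ = [109 ± √(109² − 4 × 34.34 × (14.14))] / (2 × 34.34) = (109 ± 99.69) / 68.69, giving tanθ = 0.1356 or 3.038.
θ = 7.720° or 71.78°; the larger is 71.78°.

71.78°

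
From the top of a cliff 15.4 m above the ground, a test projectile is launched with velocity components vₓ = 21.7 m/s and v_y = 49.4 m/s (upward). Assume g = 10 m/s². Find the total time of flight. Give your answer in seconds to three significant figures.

10.2 s

Vertical motion (up positive, ground at y = 0): 5.000 t² − (49.40) t − 15.4 = 0, so t = (49.40 + √(49.40² + 2·10.0·15.4)) / 10.0 = (49.40 + 52.42) / 10.0 = 10.18 s.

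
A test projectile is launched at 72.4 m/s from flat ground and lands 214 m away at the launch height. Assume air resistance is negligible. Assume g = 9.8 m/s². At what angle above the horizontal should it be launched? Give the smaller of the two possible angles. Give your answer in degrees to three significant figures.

R = v₀² sin 2θ / g gives sin 2θ = gR/v₀² = 9.80·214/72.4² = 0.4001.
2θ = 23.58° or 180° − 23.58° = 156.4°, so θ = 11.79° or 78.21°.
The smaller angle is 11.79°.

11.8°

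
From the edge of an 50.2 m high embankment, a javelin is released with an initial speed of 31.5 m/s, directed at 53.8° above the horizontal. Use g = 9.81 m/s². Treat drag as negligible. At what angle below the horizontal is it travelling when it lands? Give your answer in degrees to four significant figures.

65.27°

Horizontal component vₓ = 31.50 cos 53.8° = 18.60 m/s; vertical v_y0 = 31.50 sin 53.8° = 25.42 m/s.
The projectile lands when y = 50.2 + (25.42) t − ½·9.81·t² = 0. Positive root: t = (25.42 + √(25.42² + 2·9.81·50.2)) / 9.81 = (25.42 + 40.39) / 9.81 = 6.708 s.
At impact: v_y = v_y0 − g t = −40.39 m/s; vₓ = 18.60 m/s.
Angle below horizontal: arctan(|v_y|/vₓ) = arctan(40.39/18.60) = 65.27°.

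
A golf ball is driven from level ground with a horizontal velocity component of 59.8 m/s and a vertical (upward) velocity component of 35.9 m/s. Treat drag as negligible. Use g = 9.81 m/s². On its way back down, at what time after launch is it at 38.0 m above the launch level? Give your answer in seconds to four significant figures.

Set y = v_y0 t − ½ g t² = 38.0: 4.905 t² − 35.90 t + 38.0 = 0.
t = [35.90 ± √(35.90² − 2·9.81·38.0)] / 9.81 = (35.90 ± 23.31) / 9.81, so t = 1.284 s or t = 6.035 s.
The descending-branch root is 6.035 s.

6.035 s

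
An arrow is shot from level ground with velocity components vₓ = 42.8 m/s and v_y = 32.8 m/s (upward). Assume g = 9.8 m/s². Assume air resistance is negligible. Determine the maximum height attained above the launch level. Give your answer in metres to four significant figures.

Maximum height: H = v_y0² / (2g) = 32.80² / (2 × 9.80) = 54.89 m.

54.89 m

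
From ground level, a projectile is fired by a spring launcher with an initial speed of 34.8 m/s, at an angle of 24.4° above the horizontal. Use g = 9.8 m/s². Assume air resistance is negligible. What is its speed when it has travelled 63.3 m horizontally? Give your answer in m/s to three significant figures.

32.1 m/s

Resolve: vₓ = 34.80 cos 24.4° = 31.69 m/s and v_y0 = 34.80 sin 24.4° = 14.38 m/s.
x = vₓ t ⇒ t = 63.3/31.69 = 1.997 s.
Vertical velocity there: v_y = v_y0 − g t = 14.38 − 9.80 × 1.997 = −5.198 m/s.
Speed: √(vₓ² + v_y²) = √(31.69² + 5.198²) = 32.12 m/s.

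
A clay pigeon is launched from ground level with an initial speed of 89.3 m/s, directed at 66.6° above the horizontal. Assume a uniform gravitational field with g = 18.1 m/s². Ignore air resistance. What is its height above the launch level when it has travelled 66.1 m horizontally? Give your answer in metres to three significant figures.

121 m

Resolve: vₓ = 89.30 cos 66.6° = 35.47 m/s and v_y0 = 89.30 sin 66.6° = 81.96 m/s.
Time to reach x = 66.1 m: t = x/vₓ = 66.1/35.47 = 1.864 s.
Height: y = v_y0 t − ½ g t² = 81.96 × 1.864 − 9.050 × 1.864² = 152.7 − 31.44 = 121.3 m.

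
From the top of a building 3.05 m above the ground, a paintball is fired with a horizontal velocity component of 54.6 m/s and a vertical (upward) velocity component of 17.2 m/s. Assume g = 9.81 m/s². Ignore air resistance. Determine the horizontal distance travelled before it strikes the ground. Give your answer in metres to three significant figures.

The projectile lands when y = 3.05 + (17.20) t − ½·9.81·t² = 0. Positive root: t = (17.20 + √(17.20² + 2·9.81·3.05)) / 9.81 = (17.20 + 18.86) / 9.81 = 3.676 s.
Horizontal distance: R = vₓ t = 54.60 × 3.676 = 200.7 m.

201 m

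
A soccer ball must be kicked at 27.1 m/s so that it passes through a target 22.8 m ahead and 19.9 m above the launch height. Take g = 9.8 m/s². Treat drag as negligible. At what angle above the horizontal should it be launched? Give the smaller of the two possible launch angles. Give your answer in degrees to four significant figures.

Trajectory: y = x tanθ − g x² (1 + tan²θ)/(2v₀²). With x = 22.8, y = 19.9, v₀ = 27.1, g = 9.80:
3.468 tan²θ − 22.8 tanθ + (23.37) = 0.
tanθ = [22.8 ± √(22.8² − 4 × 3.468 × (23.37))] / (2 × 3.468) = (22.8 ± 13.99) / 6.937, giving tanθ = 1.270 or 5.303.
θ = 51.79° or 79.32°; the smaller is 51.79°.

51.79°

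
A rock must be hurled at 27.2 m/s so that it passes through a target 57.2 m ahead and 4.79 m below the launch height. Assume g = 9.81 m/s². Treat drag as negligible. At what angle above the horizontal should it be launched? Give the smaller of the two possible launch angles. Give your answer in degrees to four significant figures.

Trajectory: y = x tanθ − g x² (1 + tan²θ)/(2v₀²). With x = 57.2, y = −4.79, v₀ = 27.2, g = 9.81:
21.69 tan²θ − 57.2 tanθ + (16.90) = 0.
tanθ = [57.2 ± √(57.2² − 4 × 21.69 × (16.90))] / (2 × 21.69) = (57.2 ± 42.49) / 43.38, giving tanθ = 0.3391 or 2.298.
θ = 18.73° or 66.48°; the smaller is 18.73°.

18.73°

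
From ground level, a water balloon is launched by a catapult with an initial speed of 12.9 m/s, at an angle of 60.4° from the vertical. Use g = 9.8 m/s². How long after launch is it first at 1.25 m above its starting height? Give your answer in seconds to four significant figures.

Components: vₓ = 12.90 sin 60.4° = 11.22 m/s, v_y0 = 12.90 cos 60.4° = 6.372 m/s.
Set y = v_y0 t − ½ g t² = 1.25: 4.900 t² − 6.372 t + 1.25 = 0.
Quadratic formula: t = (6.372 ± √16.100) / 9.80 = (6.372 ± 4.013) / 9.80 → t = 0.2407 s or 1.060 s.
The first (ascending) time is 0.2407 s.

0.2407 s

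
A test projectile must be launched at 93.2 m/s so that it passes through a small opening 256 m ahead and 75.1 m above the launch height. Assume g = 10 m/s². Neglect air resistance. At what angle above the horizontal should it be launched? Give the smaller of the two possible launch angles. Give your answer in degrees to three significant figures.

25.4°

Trajectory: y = x tanθ − g x² (1 + tan²θ)/(2v₀²). With x = 256, y = 75.1, v₀ = 93.2, g = 10.0:
37.72 tan²θ − 256 tanθ + (112.8) = 0.
tanθ = [256 ± √(256² − 4 × 37.72 × (112.8))] / (2 × 37.72) = (256 ± 220.3) / 75.45, giving tanθ = 0.4738 or 6.312.
θ = 25.35° or 81.00°; the smaller is 25.35°.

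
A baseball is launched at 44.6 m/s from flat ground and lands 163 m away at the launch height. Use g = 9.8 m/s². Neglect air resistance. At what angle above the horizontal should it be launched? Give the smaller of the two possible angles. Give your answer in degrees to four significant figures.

Level-ground range R = v₀² sin(2θ)/g ⇒ sin(2θ) = gR/v₀² = 9.80 × 163 / 44.6² = 0.8031.
2θ = 53.42° or 180° − 53.42° = 126.6°, so θ = 26.71° or 63.29°.
The smaller angle is 26.71°.

26.71°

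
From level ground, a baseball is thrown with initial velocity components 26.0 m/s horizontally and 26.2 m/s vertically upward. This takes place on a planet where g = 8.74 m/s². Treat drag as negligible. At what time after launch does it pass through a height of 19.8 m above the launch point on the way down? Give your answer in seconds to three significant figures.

5.11 s

Set y = v_y0 t − ½ g t² = 19.8: 4.370 t² − 26.20 t + 19.8 = 0.
Quadratic formula: t = (26.20 ± √340.34) / 8.74 = (26.20 ± 18.45) / 8.74 → t = 0.8869 s or 5.108 s.
The descending-branch root is 5.108 s.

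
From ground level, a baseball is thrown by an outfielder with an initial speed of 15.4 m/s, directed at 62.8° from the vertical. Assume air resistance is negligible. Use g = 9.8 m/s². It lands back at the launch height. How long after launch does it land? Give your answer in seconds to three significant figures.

Horizontal component vₓ = 15.40 sin 62.8° = 13.70 m/s; vertical v_y0 = 15.40 cos 62.8° = 7.039 m/s.
Landing at launch height ⇒ T = 2 v_y0 / g = 2 × 7.039 / 9.80 = 1.437 s.

1.44 s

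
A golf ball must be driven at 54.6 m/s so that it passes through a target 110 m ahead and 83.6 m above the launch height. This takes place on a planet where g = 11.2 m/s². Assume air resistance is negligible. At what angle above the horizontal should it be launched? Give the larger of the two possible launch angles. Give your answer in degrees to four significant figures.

Trajectory: y = x tanθ − g x² (1 + tan²θ)/(2v₀²). With x = 110, y = 83.6, v₀ = 54.6, g = 11.2:
22.73 tan²θ − 110 tanθ + (106.3) = 0.
tanθ = [110 ± √(110² − 4 × 22.73 × (106.3))] / (2 × 22.73) = (110 ± 49.32) / 45.46, giving tanθ = 1.335 or 3.505.
θ = 53.16° or 74.08°; the larger is 74.08°.

74.08°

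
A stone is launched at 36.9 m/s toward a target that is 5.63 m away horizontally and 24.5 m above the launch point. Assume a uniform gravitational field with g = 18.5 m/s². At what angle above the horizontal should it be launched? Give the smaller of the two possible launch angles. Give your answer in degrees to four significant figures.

Trajectory: y = x tanθ − g x² (1 + tan²θ)/(2v₀²). With x = 5.63, y = 24.5, v₀ = 36.9, g = 18.5:
0.2153 tan²θ − 5.63 tanθ + (24.72) = 0.
tanθ = [5.63 ± √(5.63² − 4 × 0.2153 × (24.72))] / (2 × 0.2153) = (5.63 ± 3.226) / 0.4307, giving tanθ = 5.581 or 20.56.
θ = 79.84° or 87.22°; the smaller is 79.84°.

79.84°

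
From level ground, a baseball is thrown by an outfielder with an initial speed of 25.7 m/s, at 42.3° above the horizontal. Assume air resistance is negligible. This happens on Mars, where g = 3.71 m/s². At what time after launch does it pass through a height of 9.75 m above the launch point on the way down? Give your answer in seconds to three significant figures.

Components: vₓ = 25.70 cos 42.3° = 19.01 m/s, v_y0 = 25.70 sin 42.3° = 17.30 m/s.
Height y(t) = 17.30 t − 1.855 t² = 9.75 gives 1.855 t² − 17.30 t + 9.75 = 0.
Quadratic formula: t = (17.30 ± √226.82) / 3.71 = (17.30 ± 15.06) / 3.71 → t = 0.6027 s or 8.722 s.
The descending-branch root is 8.722 s.

8.72 s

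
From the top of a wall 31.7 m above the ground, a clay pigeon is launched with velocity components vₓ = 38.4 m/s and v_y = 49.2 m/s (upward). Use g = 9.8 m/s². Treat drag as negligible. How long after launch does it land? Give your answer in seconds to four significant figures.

Vertical motion (up positive, ground at y = 0): 4.900 t² − (49.20) t − 31.7 = 0, so t = (49.20 + √(49.20² + 2·9.80·31.7)) / 9.80 = (49.20 + 55.15) / 9.80 = 10.65 s.

10.65 s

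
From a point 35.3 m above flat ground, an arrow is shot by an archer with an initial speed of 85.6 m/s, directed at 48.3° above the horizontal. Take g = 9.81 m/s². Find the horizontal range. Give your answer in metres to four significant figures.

Resolve: vₓ = 85.60 cos 48.3° = 56.94 m/s and v_y0 = 85.60 sin 48.3° = 63.91 m/s.
Vertical motion (up positive, ground at y = 0): 4.905 t² − (63.91) t − 35.3 = 0, so t = (63.91 + √(63.91² + 2·9.81·35.3)) / 9.81 = (63.91 + 69.12) / 9.81 = 13.56 s.
Horizontal distance: R = vₓ t = 56.94 × 13.56 = 772.2 m.

772.2 m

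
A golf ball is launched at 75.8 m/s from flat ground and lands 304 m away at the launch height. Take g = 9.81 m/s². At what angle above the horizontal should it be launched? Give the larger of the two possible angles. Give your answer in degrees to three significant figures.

Level-ground range R = v₀² sin(2θ)/g ⇒ sin(2θ) = gR/v₀² = 9.81 × 304 / 75.8² = 0.5190.
2θ = 31.27° or 180° − 31.27° = 148.7°, so θ = 15.63° or 74.37°.
The larger angle is 74.37°.

74.4°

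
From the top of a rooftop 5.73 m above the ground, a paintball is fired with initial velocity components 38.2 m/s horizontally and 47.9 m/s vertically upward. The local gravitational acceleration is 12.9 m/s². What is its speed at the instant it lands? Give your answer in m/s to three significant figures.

62.5 m/s

Vertical motion (up positive, ground at y = 0): 6.450 t² − (47.90) t − 5.73 = 0, so t = (47.90 + √(47.90² + 2·12.9·5.73)) / 12.9 = (47.90 + 49.42) / 12.9 = 7.544 s.
Vertical velocity at impact: v_y = v_y0 − g t = 47.90 − 12.9 × 7.544 = −49.42 m/s.
Speed: |v| = √(vₓ² + v_y²) = √(38.20² + 49.42²) = 62.46 m/s.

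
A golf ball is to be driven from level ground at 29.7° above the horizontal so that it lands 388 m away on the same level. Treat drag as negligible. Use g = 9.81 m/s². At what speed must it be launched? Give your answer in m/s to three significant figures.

On level ground R = v₀² sin 2θ / g ⇒ v₀ = √(gR / sin 2θ).
v₀ = √(9.81 × 388 / sin 59.40°) = √(3806 / 0.8607) = √4422.1 = 66.50 m/s.

66.5 m/s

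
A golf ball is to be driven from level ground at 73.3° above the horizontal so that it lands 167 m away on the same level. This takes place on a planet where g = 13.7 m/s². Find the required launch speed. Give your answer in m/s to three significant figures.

Level-ground range: R = v₀² sin(2θ)/g, so v₀ = √(gR / sin 2θ).
v₀ = √(13.7 × 167 / sin 146.6°) = √(2288 / 0.5505) = √4156.2 = 64.47 m/s.

64.5 m/s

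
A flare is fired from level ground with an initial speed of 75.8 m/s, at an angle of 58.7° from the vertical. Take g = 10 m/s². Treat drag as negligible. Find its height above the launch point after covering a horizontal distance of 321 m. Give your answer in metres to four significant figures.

Components: vₓ = 75.80 sin 58.7° = 64.77 m/s, v_y0 = 75.80 cos 58.7° = 39.38 m/s.
x = vₓ t ⇒ t = 321/64.77 = 4.956 s.
Height: y = v_y0 t − ½ g t² = 39.38 × 4.956 − 5.000 × 4.956² = 195.2 − 122.8 = 72.35 m.

72.35 m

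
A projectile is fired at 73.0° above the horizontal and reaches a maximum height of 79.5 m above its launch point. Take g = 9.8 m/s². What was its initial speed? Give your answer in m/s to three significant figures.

At the peak v_y = 0, so v_y0 = √(2gH) = √(2 × 9.80 × 79.5) = 39.47 m/s.
v_y0 = v₀ sin θ ⇒ v₀ = 39.47 / sin 73.0° = 41.28 m/s.

41.3 m/s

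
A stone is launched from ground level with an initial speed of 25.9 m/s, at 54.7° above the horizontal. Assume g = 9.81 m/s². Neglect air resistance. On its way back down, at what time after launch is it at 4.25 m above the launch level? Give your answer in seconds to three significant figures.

vₓ = 25.90 cos 54.7° = 14.97 m/s; v_y0 = 25.90 sin 54.7° = 21.14 m/s.
Set y = v_y0 t − ½ g t² = 4.25: 4.905 t² − 21.14 t + 4.25 = 0.
t = [21.14 ± √(21.14² − 2·9.81·4.25)] / 9.81 = (21.14 ± 19.06) / 9.81, so t = 0.2114 s or t = 4.098 s.
The descending-branch root is 4.098 s.

4.10 s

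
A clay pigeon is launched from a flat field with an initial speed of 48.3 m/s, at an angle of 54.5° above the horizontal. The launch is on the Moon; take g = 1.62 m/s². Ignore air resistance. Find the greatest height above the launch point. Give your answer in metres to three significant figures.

vₓ = 48.30 cos 54.5° = 28.05 m/s; v_y0 = 48.30 sin 54.5° = 39.32 m/s.
Peak height H = v_y0² / (2g) = 1546.2 / 3.240 = 477.2 m.

477 m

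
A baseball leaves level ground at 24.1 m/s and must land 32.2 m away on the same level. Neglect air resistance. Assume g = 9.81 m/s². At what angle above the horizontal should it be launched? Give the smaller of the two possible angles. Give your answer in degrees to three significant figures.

R = v₀² sin 2θ / g gives sin 2θ = gR/v₀² = 9.81·32.2/24.1² = 0.5439.
2θ = 32.95° or 180° − 32.95° = 147.1°, so θ = 16.47° or 73.53°.
The smaller angle is 16.47°.

16.5°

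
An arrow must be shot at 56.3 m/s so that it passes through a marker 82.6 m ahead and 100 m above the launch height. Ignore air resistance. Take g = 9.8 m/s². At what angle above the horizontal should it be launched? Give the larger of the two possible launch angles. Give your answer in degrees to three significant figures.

80.7°

Trajectory: y = x tanθ − g x² (1 + tan²θ)/(2v₀²). With x = 82.6, y = 100, v₀ = 56.3, g = 9.80:
10.55 tan²θ − 82.6 tanθ + (110.5) = 0.
tanθ = [82.6 ± √(82.6² − 4 × 10.55 × (110.5))] / (2 × 10.55) = (82.6 ± 46.46) / 21.09, giving tanθ = 1.713 or 6.118.
θ = 59.73° or 80.72°; the larger is 80.72°.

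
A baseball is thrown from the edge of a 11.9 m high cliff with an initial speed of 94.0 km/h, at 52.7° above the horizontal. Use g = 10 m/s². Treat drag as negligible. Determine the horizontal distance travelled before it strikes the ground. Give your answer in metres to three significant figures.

Convert: 94.0 km/h = 94.0/3.6 = 26.11 m/s.
Components: vₓ = 26.11 cos 52.7° = 15.82 m/s, v_y0 = 26.11 sin 52.7° = 20.77 m/s.
With up positive and y = 0 at the ground: y(t) = 11.9 + (20.77) t − 5.000 t². Setting y = 0 and taking the positive root: t = [20.77 + √(20.77² + 2·10.0·11.9)] / 10.0 = (20.77 + 25.87) / 10.0 = 4.664 s.
Horizontal distance: R = vₓ t = 15.82 × 4.664 = 73.80 m.

73.8 m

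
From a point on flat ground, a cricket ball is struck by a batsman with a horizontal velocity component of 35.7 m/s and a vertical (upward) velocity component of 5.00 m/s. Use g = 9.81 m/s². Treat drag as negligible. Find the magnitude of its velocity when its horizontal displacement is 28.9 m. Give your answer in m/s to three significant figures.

35.8 m/s

Time to reach x = 28.9 m: t = x/vₓ = 28.9/35.70 = 0.8095 s.
Vertical velocity there: v_y = v_y0 − g t = 5.000 − 9.81 × 0.8095 = −2.941 m/s.
Speed: √(vₓ² + v_y²) = √(35.70² + 2.941²) = 35.82 m/s.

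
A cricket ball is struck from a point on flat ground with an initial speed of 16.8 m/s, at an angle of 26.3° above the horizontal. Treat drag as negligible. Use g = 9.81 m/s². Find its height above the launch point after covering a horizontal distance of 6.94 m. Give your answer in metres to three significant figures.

2.39 m

Horizontal component vₓ = 16.80 cos 26.3° = 15.06 m/s; vertical v_y0 = 16.80 sin 26.3° = 7.444 m/s.
Time to reach x = 6.94 m: t = x/vₓ = 6.94/15.06 = 0.4608 s.
Height: y = v_y0 t − ½ g t² = 7.444 × 0.4608 − 4.905 × 0.4608² = 3.430 − 1.041 = 2.388 m.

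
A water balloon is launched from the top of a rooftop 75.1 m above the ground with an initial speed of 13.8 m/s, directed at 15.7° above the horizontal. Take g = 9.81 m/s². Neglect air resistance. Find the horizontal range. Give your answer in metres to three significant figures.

57.3 m

Resolve: vₓ = 13.80 cos 15.7° = 13.29 m/s and v_y0 = 13.80 sin 15.7° = 3.734 m/s.
Vertical motion (up positive, ground at y = 0): 4.905 t² − (3.734) t − 75.1 = 0, so t = (3.734 + √(3.734² + 2·9.81·75.1)) / 9.81 = (3.734 + 38.57) / 9.81 = 4.312 s.
Horizontal distance: R = vₓ t = 13.29 × 4.312 = 57.29 m.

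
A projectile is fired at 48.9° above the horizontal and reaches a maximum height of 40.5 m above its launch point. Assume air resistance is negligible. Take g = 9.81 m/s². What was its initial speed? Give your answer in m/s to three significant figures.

37.4 m/s

At the peak v_y = 0, so v_y0 = √(2gH) = √(2 × 9.81 × 40.5) = 28.19 m/s.
v_y0 = v₀ sin θ ⇒ v₀ = 28.19 / sin 48.9° = 37.41 m/s.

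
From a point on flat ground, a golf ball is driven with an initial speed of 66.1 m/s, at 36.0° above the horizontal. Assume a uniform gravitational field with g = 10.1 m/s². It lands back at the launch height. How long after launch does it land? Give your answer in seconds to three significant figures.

Horizontal component vₓ = 66.10 cos 36.0° = 53.48 m/s; vertical v_y0 = 66.10 sin 36.0° = 38.85 m/s.
Landing at launch height ⇒ T = 2 v_y0 / g = 2 × 38.85 / 10.1 = 7.694 s.

7.69 s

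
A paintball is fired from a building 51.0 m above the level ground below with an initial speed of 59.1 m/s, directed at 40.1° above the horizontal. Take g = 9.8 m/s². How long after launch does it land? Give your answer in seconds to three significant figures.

vₓ = 59.10 cos 40.1° = 45.21 m/s; v_y0 = 59.10 sin 40.1° = 38.07 m/s.
Vertical motion (up positive, ground at y = 0): 4.900 t² − (38.07) t − 51.0 = 0, so t = (38.07 + √(38.07² + 2·9.80·51.0)) / 9.80 = (38.07 + 49.48) / 9.80 = 8.934 s.

8.93 s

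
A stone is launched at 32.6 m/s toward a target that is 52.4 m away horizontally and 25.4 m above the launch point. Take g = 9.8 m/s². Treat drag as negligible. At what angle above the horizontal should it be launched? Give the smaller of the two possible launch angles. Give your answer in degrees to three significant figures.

43.2°

Trajectory: y = x tanθ − g x² (1 + tan²θ)/(2v₀²). With x = 52.4, y = 25.4, v₀ = 32.6, g = 9.80:
12.66 tan²θ − 52.4 tanθ + (38.06) = 0.
tanθ = [52.4 ± √(52.4² − 4 × 12.66 × (38.06))] / (2 × 12.66) = (52.4 ± 28.61) / 25.32, giving tanθ = 0.9396 or 3.199.
θ = 43.22° or 72.64°; the smaller is 43.22°.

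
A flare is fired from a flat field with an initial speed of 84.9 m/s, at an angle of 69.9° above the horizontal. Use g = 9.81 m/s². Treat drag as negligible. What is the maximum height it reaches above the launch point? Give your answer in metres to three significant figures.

Components: vₓ = 84.90 cos 69.9° = 29.18 m/s, v_y0 = 84.90 sin 69.9° = 79.73 m/s.
Maximum height: H = v_y0² / (2g) = 79.73² / (2 × 9.81) = 324.0 m.

324 m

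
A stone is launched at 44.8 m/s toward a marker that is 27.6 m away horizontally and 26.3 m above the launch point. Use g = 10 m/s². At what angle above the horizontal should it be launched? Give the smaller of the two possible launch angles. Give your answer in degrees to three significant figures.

47.9°

Trajectory: y = x tanθ − g x² (1 + tan²θ)/(2v₀²). With x = 27.6, y = 26.3, v₀ = 44.8, g = 10.0:
1.898 tan²θ − 27.6 tanθ + (28.20) = 0.
tanθ = [27.6 ± √(27.6² − 4 × 1.898 × (28.20))] / (2 × 1.898) = (27.6 ± 23.40) / 3.795, giving tanθ = 1.106 or 13.44.
θ = 47.87° or 85.74°; the smaller is 47.87°.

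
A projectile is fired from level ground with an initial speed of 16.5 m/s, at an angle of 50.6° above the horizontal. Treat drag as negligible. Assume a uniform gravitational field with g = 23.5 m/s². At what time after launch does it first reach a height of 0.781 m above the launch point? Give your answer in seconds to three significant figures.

0.0652 s

vₓ = 16.50 cos 50.6° = 10.47 m/s; v_y0 = 16.50 sin 50.6° = 12.75 m/s.
Set y = v_y0 t − ½ g t² = 0.781: 11.75 t² − 12.75 t + 0.781 = 0.
t = [12.75 ± √(12.75² − 2·23.5·0.781)] / 23.5 = (12.75 ± 11.22) / 23.5, so t = 0.06517 s or t = 1.020 s.
The first (ascending) time is 0.06517 s.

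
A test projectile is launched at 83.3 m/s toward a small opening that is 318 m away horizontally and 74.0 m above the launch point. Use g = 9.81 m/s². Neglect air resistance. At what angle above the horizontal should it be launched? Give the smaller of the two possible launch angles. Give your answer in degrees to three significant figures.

27.4°

Trajectory: y = x tanθ − g x² (1 + tan²θ)/(2v₀²). With x = 318, y = 74.0, v₀ = 83.3, g = 9.81:
71.48 tan²θ − 318 tanθ + (145.5) = 0.
tanθ = [318 ± √(318² − 4 × 71.48 × (145.5))] / (2 × 71.48) = (318 ± 244.0) / 143.0, giving tanθ = 0.5178 or 3.931.
θ = 27.37° or 75.73°; the smaller is 27.37°.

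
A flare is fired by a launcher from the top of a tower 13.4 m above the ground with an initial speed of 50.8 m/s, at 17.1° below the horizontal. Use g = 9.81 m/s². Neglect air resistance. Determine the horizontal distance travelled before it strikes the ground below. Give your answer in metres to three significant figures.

35.2 m

Resolve: vₓ = 50.80 cos 17.1° = 48.55 m/s and v_y0 = −14.94 m/s (downward).
Vertical motion (up positive, ground at y = 0): 4.905 t² − (−14.94) t − 13.4 = 0, so t = (−14.94 + √(14.94² + 2·9.81·13.4)) / 9.81 = (−14.94 + 22.05) / 9.81 = 0.7247 s.
Horizontal distance: R = vₓ t = 48.55 × 0.7247 = 35.18 m.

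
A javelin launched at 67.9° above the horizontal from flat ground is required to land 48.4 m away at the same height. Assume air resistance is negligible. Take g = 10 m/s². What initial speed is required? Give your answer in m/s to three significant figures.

From R = (v₀² / g) sin 2θ: v₀ = √(gR / sin 2θ).
v₀ = √(10.0 × 48.4 / sin 135.8°) = √(484.0 / 0.6972) = √694.24 = 26.35 m/s.

26.3 m/s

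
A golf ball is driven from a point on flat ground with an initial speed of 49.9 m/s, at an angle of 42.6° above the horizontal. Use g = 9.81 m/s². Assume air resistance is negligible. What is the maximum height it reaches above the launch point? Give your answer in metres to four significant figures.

58.15 m

vₓ = 49.90 cos 42.6° = 36.73 m/s; v_y0 = 49.90 sin 42.6° = 33.78 m/s.
Maximum height: H = v_y0² / (2g) = 33.78² / (2 × 9.81) = 58.15 m.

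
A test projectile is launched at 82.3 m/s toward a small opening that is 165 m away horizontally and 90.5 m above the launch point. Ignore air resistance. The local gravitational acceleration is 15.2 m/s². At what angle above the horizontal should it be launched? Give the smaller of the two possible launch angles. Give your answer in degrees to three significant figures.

41.2°

Trajectory: y = x tanθ − g x² (1 + tan²θ)/(2v₀²). With x = 165, y = 90.5, v₀ = 82.3, g = 15.2:
30.55 tan²θ − 165 tanθ + (121.0) = 0.
tanθ = [165 ± √(165² − 4 × 30.55 × (121.0))] / (2 × 30.55) = (165 ± 111.5) / 61.10, giving tanθ = 0.8755 or 4.526.
θ = 41.20° or 77.54°; the smaller is 41.20°.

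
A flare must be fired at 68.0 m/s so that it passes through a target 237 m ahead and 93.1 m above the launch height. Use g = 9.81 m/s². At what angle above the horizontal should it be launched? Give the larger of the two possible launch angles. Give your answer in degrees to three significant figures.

Trajectory: y = x tanθ − g x² (1 + tan²θ)/(2v₀²). With x = 237, y = 93.1, v₀ = 68.0, g = 9.81:
59.58 tan²θ − 237 tanθ + (152.7) = 0.
tanθ = [237 ± √(237² − 4 × 59.58 × (152.7))] / (2 × 59.58) = (237 ± 140.6) / 119.2, giving tanθ = 0.8086 or 3.169.
θ = 38.96° or 72.49°; the larger is 72.49°.

72.5°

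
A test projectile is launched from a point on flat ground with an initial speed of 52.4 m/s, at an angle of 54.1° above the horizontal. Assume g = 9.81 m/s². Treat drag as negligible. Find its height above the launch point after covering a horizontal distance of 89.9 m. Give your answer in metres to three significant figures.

82.2 m

Resolve: vₓ = 52.40 cos 54.1° = 30.73 m/s and v_y0 = 52.40 sin 54.1° = 42.45 m/s.
x = vₓ t ⇒ t = 89.9/30.73 = 2.926 s.
Height: y = v_y0 t − ½ g t² = 42.45 × 2.926 − 4.905 × 2.926² = 124.2 − 41.99 = 82.20 m.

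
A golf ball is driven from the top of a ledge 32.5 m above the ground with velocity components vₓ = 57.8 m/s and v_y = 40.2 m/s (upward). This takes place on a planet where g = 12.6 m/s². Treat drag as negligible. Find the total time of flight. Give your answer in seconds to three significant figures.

7.11 s

With up positive and y = 0 at the ground: y(t) = 32.5 + (40.20) t − 6.300 t². Setting y = 0 and taking the positive root: t = [40.20 + √(40.20² + 2·12.6·32.5)] / 12.6 = (40.20 + 49.35) / 12.6 = 7.107 s.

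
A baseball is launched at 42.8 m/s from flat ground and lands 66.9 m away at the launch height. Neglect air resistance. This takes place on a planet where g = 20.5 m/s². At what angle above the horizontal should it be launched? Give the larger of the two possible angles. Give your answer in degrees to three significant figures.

From R = (v₀²/g) sin 2θ: sin 2θ = 20.5 × 66.9 / 1831.8 = 0.7487.
2θ = 48.48° or 180° − 48.48° = 131.5°, so θ = 24.24° or 65.76°.
The larger angle is 65.76°.

65.8°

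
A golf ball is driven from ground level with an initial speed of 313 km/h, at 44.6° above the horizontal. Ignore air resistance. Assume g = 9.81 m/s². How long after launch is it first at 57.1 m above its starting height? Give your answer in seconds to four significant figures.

1.019 s

Convert: 313 km/h = 313/3.6 = 86.94 m/s.
Resolve: vₓ = 86.94 cos 44.6° = 61.91 m/s and v_y0 = 86.94 sin 44.6° = 61.05 m/s.
Set y = v_y0 t − ½ g t² = 57.1: 4.905 t² − 61.05 t + 57.1 = 0.
Quadratic formula: t = (61.05 ± √2606.6) / 9.81 = (61.05 ± 51.05) / 9.81 → t = 1.019 s or 11.43 s.
The first (ascending) time is 1.019 s.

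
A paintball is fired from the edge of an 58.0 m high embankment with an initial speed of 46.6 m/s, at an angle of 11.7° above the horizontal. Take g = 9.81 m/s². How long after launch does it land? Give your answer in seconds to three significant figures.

Horizontal component vₓ = 46.60 cos 11.7° = 45.63 m/s; vertical v_y0 = 46.60 sin 11.7° = 9.450 m/s.
Vertical motion (up positive, ground at y = 0): 4.905 t² − (9.450) t − 58.0 = 0, so t = (9.450 + √(9.450² + 2·9.81·58.0)) / 9.81 = (9.450 + 35.03) / 9.81 = 4.534 s.

4.53 s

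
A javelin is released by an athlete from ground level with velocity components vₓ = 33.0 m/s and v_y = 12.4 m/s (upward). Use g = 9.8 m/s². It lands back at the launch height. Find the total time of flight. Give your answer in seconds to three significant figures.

Landing at launch height ⇒ T = 2 v_y0 / g = 2 × 12.40 / 9.80 = 2.531 s.

2.53 s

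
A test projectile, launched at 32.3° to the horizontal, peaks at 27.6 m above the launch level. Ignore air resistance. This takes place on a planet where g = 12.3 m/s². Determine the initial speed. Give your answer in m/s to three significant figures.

48.8 m/s

At the peak v_y = 0, so v_y0 = √(2gH) = √(2 × 12.3 × 27.6) = 26.06 m/s.
v_y0 = v₀ sin θ ⇒ v₀ = 26.06 / sin 32.3° = 48.76 m/s.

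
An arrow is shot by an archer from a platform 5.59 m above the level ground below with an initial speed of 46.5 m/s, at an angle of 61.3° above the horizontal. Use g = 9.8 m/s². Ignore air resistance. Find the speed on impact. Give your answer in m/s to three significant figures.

47.7 m/s

Resolve: vₓ = 46.50 cos 61.3° = 22.33 m/s and v_y0 = 46.50 sin 61.3° = 40.79 m/s.
With up positive and y = 0 at the ground: y(t) = 5.59 + (40.79) t − 4.900 t². Setting y = 0 and taking the positive root: t = [40.79 + √(40.79² + 2·9.80·5.59)] / 9.80 = (40.79 + 42.11) / 9.80 = 8.459 s.
Vertical velocity at impact: v_y = v_y0 − g t = 40.79 − 9.80 × 8.459 = −42.11 m/s.
Speed: |v| = √(vₓ² + v_y²) = √(22.33² + 42.11²) = 47.66 m/s.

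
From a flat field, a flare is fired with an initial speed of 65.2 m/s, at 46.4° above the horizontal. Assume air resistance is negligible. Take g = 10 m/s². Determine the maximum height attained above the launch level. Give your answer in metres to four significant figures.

111.5 m

Components: vₓ = 65.20 cos 46.4° = 44.96 m/s, v_y0 = 65.20 sin 46.4° = 47.22 m/s.
Maximum height: H = v_y0² / (2g) = 47.22² / (2 × 10.0) = 111.5 m.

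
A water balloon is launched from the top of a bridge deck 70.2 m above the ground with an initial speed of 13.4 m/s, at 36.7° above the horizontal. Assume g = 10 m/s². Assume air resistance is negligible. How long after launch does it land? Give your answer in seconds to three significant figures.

4.63 s

Components: vₓ = 13.40 cos 36.7° = 10.74 m/s, v_y0 = 13.40 sin 36.7° = 8.008 m/s.
With up positive and y = 0 at the ground: y(t) = 70.2 + (8.008) t − 5.000 t². Setting y = 0 and taking the positive root: t = [8.008 + √(8.008² + 2·10.0·70.2)] / 10.0 = (8.008 + 38.32) / 10.0 = 4.632 s.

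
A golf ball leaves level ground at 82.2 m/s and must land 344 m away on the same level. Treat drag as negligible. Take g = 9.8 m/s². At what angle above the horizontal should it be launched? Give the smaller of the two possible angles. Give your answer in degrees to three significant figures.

R = v₀² sin 2θ / g gives sin 2θ = gR/v₀² = 9.80·344/82.2² = 0.4989.
2θ = 29.93° or 180° − 29.93° = 150.1°, so θ = 14.96° or 75.04°.
The smaller angle is 14.96°.

15.0°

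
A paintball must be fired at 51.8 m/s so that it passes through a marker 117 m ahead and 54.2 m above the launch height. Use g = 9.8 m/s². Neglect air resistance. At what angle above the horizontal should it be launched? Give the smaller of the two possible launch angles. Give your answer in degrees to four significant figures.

39.38°

Trajectory: y = x tanθ − g x² (1 + tan²θ)/(2v₀²). With x = 117, y = 54.2, v₀ = 51.8, g = 9.80:
25.00 tan²θ − 117 tanθ + (79.20) = 0.
tanθ = [117 ± √(117² − 4 × 25.00 × (79.20))] / (2 × 25.00) = (117 ± 75.96) / 50.00, giving tanθ = 0.8209 or 3.859.
θ = 39.38° or 75.47°; the smaller is 39.38°.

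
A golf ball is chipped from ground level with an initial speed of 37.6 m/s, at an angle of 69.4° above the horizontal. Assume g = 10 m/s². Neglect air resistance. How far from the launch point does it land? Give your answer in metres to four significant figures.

93.12 m

Components: vₓ = 37.60 cos 69.4° = 13.23 m/s, v_y0 = 37.60 sin 69.4° = 35.20 m/s.
Flight time T = 2 v_y0 / g = 7.039 s.
Range: R = vₓ T = 13.23 × 7.039 = 93.12 m.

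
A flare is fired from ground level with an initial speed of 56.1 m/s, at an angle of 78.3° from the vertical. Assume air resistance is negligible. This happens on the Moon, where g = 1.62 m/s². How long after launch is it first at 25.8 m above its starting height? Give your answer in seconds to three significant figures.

2.84 s

Components: vₓ = 56.10 sin 78.3° = 54.93 m/s, v_y0 = 56.10 cos 78.3° = 11.38 m/s.
Height y(t) = 11.38 t − 0.8100 t² = 25.8 gives 0.8100 t² − 11.38 t + 25.8 = 0.
Quadratic formula: t = (11.38 ± √45.830) / 1.62 = (11.38 ± 6.770) / 1.62 → t = 2.844 s or 11.20 s.
The first (ascending) time is 2.844 s.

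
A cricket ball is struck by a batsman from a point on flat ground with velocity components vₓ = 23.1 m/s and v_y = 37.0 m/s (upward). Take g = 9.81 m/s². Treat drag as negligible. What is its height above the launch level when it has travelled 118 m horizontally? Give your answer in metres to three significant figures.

61.0 m

Time to reach x = 118 m: t = x/vₓ = 118/23.10 = 5.108 s.
Height: y = v_y0 t − ½ g t² = 37.00 × 5.108 − 4.905 × 5.108² = 189.0 − 128.0 = 61.01 m.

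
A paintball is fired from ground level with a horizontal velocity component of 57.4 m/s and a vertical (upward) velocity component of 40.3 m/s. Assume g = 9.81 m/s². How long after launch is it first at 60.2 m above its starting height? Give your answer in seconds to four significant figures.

Height y(t) = 40.30 t − 4.905 t² = 60.2 gives 4.905 t² − 40.30 t + 60.2 = 0.
Quadratic formula: t = (40.30 ± √442.97) / 9.81 = (40.30 ± 21.05) / 9.81 → t = 1.963 s or 6.253 s.
The first (ascending) time is 1.963 s.

1.963 s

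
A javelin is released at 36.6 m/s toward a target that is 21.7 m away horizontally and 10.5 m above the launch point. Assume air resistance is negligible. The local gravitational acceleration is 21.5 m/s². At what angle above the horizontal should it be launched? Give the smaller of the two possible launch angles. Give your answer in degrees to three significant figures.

37.2°

Trajectory: y = x tanθ − g x² (1 + tan²θ)/(2v₀²). With x = 21.7, y = 10.5, v₀ = 36.6, g = 21.5:
3.779 tan²θ − 21.7 tanθ + (14.28) = 0.
tanθ = [21.7 ± √(21.7² − 4 × 3.779 × (14.28))] / (2 × 3.779) = (21.7 ± 15.97) / 7.558, giving tanθ = 0.7581 or 4.984.
θ = 37.17° or 78.66°; the smaller is 37.17°.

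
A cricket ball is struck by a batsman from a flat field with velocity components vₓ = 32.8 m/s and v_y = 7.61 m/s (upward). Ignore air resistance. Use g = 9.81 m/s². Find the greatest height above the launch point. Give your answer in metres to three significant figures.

2.95 m

Maximum height: H = v_y0² / (2g) = 7.610² / (2 × 9.81) = 2.952 m.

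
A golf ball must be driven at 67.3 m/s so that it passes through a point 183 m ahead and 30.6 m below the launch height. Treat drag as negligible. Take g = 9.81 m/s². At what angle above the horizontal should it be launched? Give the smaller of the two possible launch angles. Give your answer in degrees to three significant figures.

1.78°

Trajectory: y = x tanθ − g x² (1 + tan²θ)/(2v₀²). With x = 183, y = −30.6, v₀ = 67.3, g = 9.81:
36.27 tan²θ − 183 tanθ + (5.667) = 0.
tanθ = [183 ± √(183² − 4 × 36.27 × (5.667))] / (2 × 36.27) = (183 ± 180.7) / 72.53, giving tanθ = 0.03116 or 5.015.
θ = 1.785° or 78.72°; the smaller is 1.785°.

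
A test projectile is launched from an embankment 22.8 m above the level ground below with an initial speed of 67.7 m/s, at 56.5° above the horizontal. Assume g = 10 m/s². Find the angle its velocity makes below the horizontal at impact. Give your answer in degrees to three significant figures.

Resolve: vₓ = 67.70 cos 56.5° = 37.37 m/s and v_y0 = 67.70 sin 56.5° = 56.45 m/s.
The projectile lands when y = 22.8 + (56.45) t − ½·10.0·t² = 0. Positive root: t = (56.45 + √(56.45² + 2·10.0·22.8)) / 10.0 = (56.45 + 60.36) / 10.0 = 11.68 s.
At impact: v_y = v_y0 − g t = −60.36 m/s; vₓ = 37.37 m/s.
Angle below horizontal: arctan(|v_y|/vₓ) = arctan(60.36/37.37) = 58.24°.

58.2°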